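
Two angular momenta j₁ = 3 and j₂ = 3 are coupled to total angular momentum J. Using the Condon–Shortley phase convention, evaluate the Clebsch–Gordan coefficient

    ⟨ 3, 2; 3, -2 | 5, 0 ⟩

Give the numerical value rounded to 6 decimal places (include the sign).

+√(4/21) ≈ +0.436436

√[11·1!5!5!/12! · 5!1!1!5!5!5!] = √(480000/7)
  +(−1)^0/∏(0,1,1,1,4,4)! = 1/576  (running 1/576)
  +(−1)^1/∏(1,0,0,0,5,5)! = -1/14400  (running 1/600)
⟨..|..⟩ = √(480000/7)·(1/600) = +0.436436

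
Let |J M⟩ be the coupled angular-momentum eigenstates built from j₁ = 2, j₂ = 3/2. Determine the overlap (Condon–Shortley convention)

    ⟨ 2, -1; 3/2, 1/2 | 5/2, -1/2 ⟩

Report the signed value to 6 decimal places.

triangle: 1!*3!*2!/7! = 12/5040
(j±m)!: 1!*3!*2!*1!*2!*3! = 144
prefactor² = (2J+1)*Δ*N² = 72/35
  k=0: +1/(0!*1!*3!*2!*0!*0!) = 1/12
  k=1: −1/(1!*0!*2!*1!*1!*1!) = -1/2
Σ = -5/12  ⇒  CG² = 72/35*(-5/12)² = 5/14
CG = −√(5/14) = -0.597614

−√(5/14) ≈ -0.597614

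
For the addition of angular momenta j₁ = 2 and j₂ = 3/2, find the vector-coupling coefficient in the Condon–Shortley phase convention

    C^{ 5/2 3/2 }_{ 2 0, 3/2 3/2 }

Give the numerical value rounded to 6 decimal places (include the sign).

√[6·1!3!2!/7! · 2!2!3!0!4!1!] = √(288/35)
  +(−1)^1/∏(1,0,1,2,2,0)! = -1/4  (running -1/4)
⟨..|..⟩ = √(288/35)·(-1/4) = -0.717137

−√(18/35) ≈ -0.717137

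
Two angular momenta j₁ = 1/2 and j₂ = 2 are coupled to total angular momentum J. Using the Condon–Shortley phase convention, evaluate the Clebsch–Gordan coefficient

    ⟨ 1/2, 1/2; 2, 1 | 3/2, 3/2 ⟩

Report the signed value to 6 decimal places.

j₁+j₂−J=1  J+j₁−j₂=0  J−j₁+j₂=3  j₁+j₂+J+1=5
(j₁±m₁, j₂±m₂, J±M) = (1,0,3,1,3,0)
P² = 36/5
sum k=0..0:
  [0] +1/6 = 1/6
S = 1/6
C² = P²·S² = 1/5 ; C = +0.447214

+0.447214  (= +√(1/5))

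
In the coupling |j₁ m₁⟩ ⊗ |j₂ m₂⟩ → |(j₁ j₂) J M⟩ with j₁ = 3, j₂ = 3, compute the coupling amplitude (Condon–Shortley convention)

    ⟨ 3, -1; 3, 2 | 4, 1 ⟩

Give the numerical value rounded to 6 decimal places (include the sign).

+√(16/77) = +0.455842

triangle: 2!*4!*4!/11! = 1152/39916800
(j±m)!: 2!*4!*5!*1!*5!*3! = 4147200
prefactor² = (2J+1)*Δ*N² = 82944/77
  k=1: −1/(1!*1!*3!*4!*1!*0!) = -1/144
  k=2: +1/(2!*0!*2!*3!*2!*1!) = 1/48
Σ = 1/72  ⇒  CG² = 82944/77*1/72² = 16/77
CG = +√(16/77) = +0.455842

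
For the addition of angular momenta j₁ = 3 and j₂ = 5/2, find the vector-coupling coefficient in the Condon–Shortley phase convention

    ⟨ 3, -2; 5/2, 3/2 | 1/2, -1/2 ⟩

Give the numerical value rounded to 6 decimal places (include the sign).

+0.487950

triangle: 5!*1!*0!/7! = 120/5040
(j±m)!: 1!*5!*4!*1!*0!*1! = 2880
prefactor² = (2J+1)*Δ*N² = 960/7
  k=4: +1/(4!*1!*1!*0!*0!*0!) = 1/24
Σ = 1/24  ⇒  CG² = 960/7*1/24² = 5/21
CG = +√(5/21) = +0.487950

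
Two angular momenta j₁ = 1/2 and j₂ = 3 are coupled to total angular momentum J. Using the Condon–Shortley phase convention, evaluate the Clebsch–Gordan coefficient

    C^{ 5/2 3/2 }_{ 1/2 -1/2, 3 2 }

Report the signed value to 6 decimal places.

triangle: 1!·0!·5!/7! = 120/5040
(j±m)!: 0!·1!·5!·1!·4!·1! = 2880
prefactor² = (2J+1)·Δ·N² = 2880/7
  k=1: −1/(1!·0!·0!·4!·0!·1!) = -1/24
Σ = -1/24  ⇒  CG² = 2880/7·(-1/24)² = 5/7
CG = −√(5/7) = -0.845154

-0.845154  (= −√(5/7))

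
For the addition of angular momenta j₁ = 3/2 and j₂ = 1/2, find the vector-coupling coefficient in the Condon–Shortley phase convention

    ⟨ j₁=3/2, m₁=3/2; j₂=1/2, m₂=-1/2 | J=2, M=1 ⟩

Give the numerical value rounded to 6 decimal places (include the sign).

√[5·0!3!1!/5! · 3!0!0!1!3!1!] = √(9)
  +(−1)^0/∏(0,0,0,0,3,1)! = 1/6  (running 1/6)
⟨..|..⟩ = √(9)·(1/6) = +0.500000

+0.500000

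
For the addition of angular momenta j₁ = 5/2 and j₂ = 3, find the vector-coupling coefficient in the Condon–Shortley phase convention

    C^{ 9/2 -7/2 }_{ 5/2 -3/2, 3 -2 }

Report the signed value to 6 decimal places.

j₁+j₂−J=1  J+j₁−j₂=4  J−j₁+j₂=5  j₁+j₂+J+1=11
(j₁±m₁, j₂±m₂, J±M) = (1,4,1,5,1,8)
P² = 921600/11
sum k=0..1:
  [0] +1/576 = 1/576
  [1] −1/720 = -1/720
S = 1/2880
C² = P²·S² = 1/99 ; C = +0.100504

+√(1/99) = +0.100504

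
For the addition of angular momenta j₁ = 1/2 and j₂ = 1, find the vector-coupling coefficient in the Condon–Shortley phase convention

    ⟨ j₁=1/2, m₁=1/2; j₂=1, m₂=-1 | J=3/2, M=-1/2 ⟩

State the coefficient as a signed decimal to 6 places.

triangle: 0!*1!*2!/4! = 2/24
(j±m)!: 1!*0!*0!*2!*1!*2! = 4
prefactor² = (2J+1)*Δ*N² = 4/3
  k=0: +1/(0!*0!*0!*0!*1!*2!) = 1/2
Σ = 1/2  ⇒  CG² = 4/3*1/2² = 1/3
CG = +√(1/3) = +0.577350

+√(1/3) = +0.577350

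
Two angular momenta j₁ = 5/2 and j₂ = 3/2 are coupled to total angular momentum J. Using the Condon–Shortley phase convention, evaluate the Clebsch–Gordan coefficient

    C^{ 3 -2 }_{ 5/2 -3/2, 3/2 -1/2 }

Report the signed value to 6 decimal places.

√[7·1!4!2!/8! · 1!4!1!2!1!5!] = √(48)
  +(−1)^0/∏(0,1,4,1,0,1)! = 1/24  (running 1/24)
  +(−1)^1/∏(1,0,3,0,1,2)! = -1/12  (running -1/24)
⟨..|..⟩ = √(48)·(-1/24) = -0.288675

−√(1/12) = -0.288675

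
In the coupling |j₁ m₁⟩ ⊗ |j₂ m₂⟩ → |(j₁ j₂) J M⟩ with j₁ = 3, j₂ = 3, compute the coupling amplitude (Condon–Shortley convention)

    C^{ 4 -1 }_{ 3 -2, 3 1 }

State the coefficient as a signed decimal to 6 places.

triangle: 2!·4!·4!/11! = 1152/39916800
(j±m)!: 1!·5!·4!·2!·3!·5! = 4147200
prefactor² = (2J+1)·Δ·N² = 82944/77
  k=1: −1/(1!·1!·4!·3!·0!·1!) = -1/144
  k=2: +1/(2!·0!·3!·2!·1!·2!) = 1/48
Σ = 1/72  ⇒  CG² = 82944/77·1/72² = 16/77
CG = +√(16/77) = +0.455842

+0.455842  (= +√(16/77))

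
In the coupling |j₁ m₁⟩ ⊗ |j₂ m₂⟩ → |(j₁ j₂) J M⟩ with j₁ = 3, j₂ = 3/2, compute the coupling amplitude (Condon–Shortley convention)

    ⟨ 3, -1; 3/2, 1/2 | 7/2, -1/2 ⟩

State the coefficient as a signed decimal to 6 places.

√[8·1!5!2!/9! · 2!4!2!1!3!4!] = √(512/7)
  +(−1)^0/∏(0,1,4,2,1,0)! = 1/48  (running 1/48)
  +(−1)^1/∏(1,0,3,1,2,1)! = -1/12  (running -1/16)
⟨..|..⟩ = √(512/7)·(-1/16) = -0.534522

−√(2/7) = -0.534522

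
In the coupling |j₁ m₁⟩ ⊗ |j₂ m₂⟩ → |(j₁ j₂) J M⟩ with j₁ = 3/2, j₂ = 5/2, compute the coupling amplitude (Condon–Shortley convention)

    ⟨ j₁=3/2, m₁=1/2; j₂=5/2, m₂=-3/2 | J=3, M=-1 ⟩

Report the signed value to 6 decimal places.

+√(49/120) ≈ +0.639010

j₁+j₂−J=1  J+j₁−j₂=2  J−j₁+j₂=4  j₁+j₂+J+1=8
(j₁±m₁, j₂±m₂, J±M) = (2,1,1,4,2,4)
P² = 96/5
sum k=0..1:
  [0] +1/6 = 1/6
  [1] −1/48 = -1/48
S = 7/48
C² = P²·S² = 49/120 ; C = +0.639010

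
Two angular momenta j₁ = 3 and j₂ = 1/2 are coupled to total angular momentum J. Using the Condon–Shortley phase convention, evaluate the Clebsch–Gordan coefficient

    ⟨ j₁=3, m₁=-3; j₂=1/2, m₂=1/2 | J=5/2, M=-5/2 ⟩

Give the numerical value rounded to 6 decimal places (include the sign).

triangle: 1!*5!*0!/7! = 120/5040
(j±m)!: 0!*6!*1!*0!*0!*5! = 86400
prefactor² = (2J+1)*Δ*N² = 86400/7
  k=1: −1/(1!*0!*5!*0!*0!*0!) = -1/120
Σ = -1/120  ⇒  CG² = 86400/7*(-1/120)² = 6/7
CG = −√(6/7) = -0.925820

-0.925820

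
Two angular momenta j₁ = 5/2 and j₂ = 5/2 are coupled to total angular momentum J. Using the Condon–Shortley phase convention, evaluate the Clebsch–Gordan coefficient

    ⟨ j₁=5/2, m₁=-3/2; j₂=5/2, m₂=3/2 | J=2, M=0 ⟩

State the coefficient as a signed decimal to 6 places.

triangle: 3!*2!*2!/8! = 24/40320
(j±m)!: 1!*4!*4!*1!*2!*2! = 2304
prefactor² = (2J+1)*Δ*N² = 48/7
  k=2: +1/(2!*1!*2!*2!*0!*0!) = 1/8
  k=3: −1/(3!*0!*1!*1!*1!*1!) = -1/6
Σ = -1/24  ⇒  CG² = 48/7*(-1/24)² = 1/84
CG = −√(1/84) = -0.109109

−√(1/84) = -0.109109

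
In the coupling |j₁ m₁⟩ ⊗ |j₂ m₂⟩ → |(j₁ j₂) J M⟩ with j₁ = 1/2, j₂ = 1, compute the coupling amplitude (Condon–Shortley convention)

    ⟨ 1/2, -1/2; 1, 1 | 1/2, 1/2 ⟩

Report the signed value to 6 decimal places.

j₁+j₂−J=1  J+j₁−j₂=0  J−j₁+j₂=1  j₁+j₂+J+1=3
(j₁±m₁, j₂±m₂, J±M) = (0,1,2,0,1,0)
P² = 2/3
sum k=1..1:
  [1] −1/1 = -1
S = -1
C² = P²·S² = 2/3 ; C = -0.816497

−√(2/3) = -0.816497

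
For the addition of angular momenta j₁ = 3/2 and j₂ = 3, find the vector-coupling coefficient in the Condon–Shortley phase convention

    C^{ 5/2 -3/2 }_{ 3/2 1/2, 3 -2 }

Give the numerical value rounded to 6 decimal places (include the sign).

√[6·2!1!4!/8! · 2!1!1!5!1!4!] = √(288/7)
  +(−1)^0/∏(0,2,1,1,0,3)! = 1/12  (running 1/12)
  +(−1)^1/∏(1,1,0,0,1,4)! = -1/24  (running 1/24)
⟨..|..⟩ = √(288/7)·(1/24) = +0.267261

+√(1/14) = +0.267261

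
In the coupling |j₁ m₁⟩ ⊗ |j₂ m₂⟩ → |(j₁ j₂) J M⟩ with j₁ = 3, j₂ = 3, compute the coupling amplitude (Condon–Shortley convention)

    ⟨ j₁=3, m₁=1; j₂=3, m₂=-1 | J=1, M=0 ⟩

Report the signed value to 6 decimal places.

√[3·5!1!1!/8! · 4!2!2!4!1!1!] = √(144/7)
  +(−1)^1/∏(1,4,1,1,0,0)! = -1/24  (running -1/24)
  +(−1)^2/∏(2,3,0,0,1,1)! = 1/12  (running 1/24)
⟨..|..⟩ = √(144/7)·(1/24) = +0.188982

+√(1/28) ≈ +0.188982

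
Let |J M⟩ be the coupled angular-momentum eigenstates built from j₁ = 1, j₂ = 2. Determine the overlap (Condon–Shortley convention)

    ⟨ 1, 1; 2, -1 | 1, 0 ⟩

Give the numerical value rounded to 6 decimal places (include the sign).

triangle: 2!×0!×2!/5! = 4/120
(j±m)!: 2!×0!×1!×3!×1!×1! = 12
prefactor² = (2J+1)×Δ×N² = 6/5
  k=0: +1/(0!×2!×0!×1!×0!×1!) = 1/2
Σ = 1/2  ⇒  CG² = 6/5×1/2² = 3/10
CG = +√(3/10) = +0.547723

+0.547723  (= +√(3/10))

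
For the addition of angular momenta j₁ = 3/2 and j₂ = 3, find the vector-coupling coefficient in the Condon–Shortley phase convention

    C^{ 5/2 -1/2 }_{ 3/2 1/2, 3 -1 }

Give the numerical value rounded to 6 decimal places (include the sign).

-0.119523

j₁+j₂−J=2  J+j₁−j₂=1  J−j₁+j₂=4  j₁+j₂+J+1=8
(j₁±m₁, j₂±m₂, J±M) = (2,1,2,4,2,3)
P² = 288/35
sum k=0..1:
  [0] +1/8 = 1/8
  [1] −1/6 = -1/6
S = -1/24
C² = P²·S² = 1/70 ; C = -0.119523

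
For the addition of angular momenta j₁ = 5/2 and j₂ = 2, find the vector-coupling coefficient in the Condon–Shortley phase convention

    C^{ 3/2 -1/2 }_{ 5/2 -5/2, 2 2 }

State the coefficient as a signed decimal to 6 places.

√[4·3!2!1!/7! · 0!5!4!0!1!2!] = √(384/7)
  +(−1)^3/∏(3,0,2,1,0,0)! = -1/12  (running -1/12)
⟨..|..⟩ = √(384/7)·(-1/12) = -0.617213

−√(8/21) ≈ -0.617213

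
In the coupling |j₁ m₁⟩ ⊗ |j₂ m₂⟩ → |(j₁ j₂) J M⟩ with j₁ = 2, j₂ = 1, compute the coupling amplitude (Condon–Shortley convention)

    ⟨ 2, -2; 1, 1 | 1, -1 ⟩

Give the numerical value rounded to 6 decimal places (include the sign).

j₁+j₂−J=2  J+j₁−j₂=2  J−j₁+j₂=0  j₁+j₂+J+1=5
(j₁±m₁, j₂±m₂, J±M) = (0,4,2,0,0,2)
P² = 48/5
sum k=2..2:
  [2] +1/4 = 1/4
S = 1/4
C² = P²·S² = 3/5 ; C = +0.774597

+0.774597  (= +√(3/5))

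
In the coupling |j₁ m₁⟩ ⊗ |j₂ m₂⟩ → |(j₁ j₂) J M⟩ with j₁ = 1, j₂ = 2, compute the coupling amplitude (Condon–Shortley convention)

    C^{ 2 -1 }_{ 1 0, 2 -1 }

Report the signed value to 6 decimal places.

triangle: 1!×1!×3!/6! = 6/720
(j±m)!: 1!×1!×1!×3!×1!×3! = 36
prefactor² = (2J+1)×Δ×N² = 3/2
  k=0: +1/(0!×1!×1!×1!×0!×2!) = 1/2
  k=1: −1/(1!×0!×0!×0!×1!×3!) = -1/6
Σ = 1/3  ⇒  CG² = 3/2×1/3² = 1/6
CG = +√(1/6) = +0.408248

+√(1/6) ≈ +0.408248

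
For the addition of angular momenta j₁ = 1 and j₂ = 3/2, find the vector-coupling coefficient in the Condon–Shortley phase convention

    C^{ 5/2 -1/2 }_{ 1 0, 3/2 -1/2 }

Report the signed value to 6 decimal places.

+0.774597  (= +√(3/5))

triangle: 0!*2!*3!/6! = 12/720
(j±m)!: 1!*1!*1!*2!*2!*3! = 24
prefactor² = (2J+1)*Δ*N² = 12/5
  k=0: +1/(0!*0!*1!*1!*1!*2!) = 1/2
Σ = 1/2  ⇒  CG² = 12/5*1/2² = 3/5
CG = +√(3/5) = +0.774597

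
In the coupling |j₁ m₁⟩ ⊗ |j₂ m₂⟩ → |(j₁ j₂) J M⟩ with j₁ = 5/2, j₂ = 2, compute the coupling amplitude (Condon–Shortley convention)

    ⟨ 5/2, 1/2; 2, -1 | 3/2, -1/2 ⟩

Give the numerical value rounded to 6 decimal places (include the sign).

−√(5/21) = -0.487950

√[4·3!2!1!/7! · 3!2!1!3!1!2!] = √(48/35)
  +(−1)^0/∏(0,3,2,1,0,0)! = 1/12  (running 1/12)
  +(−1)^1/∏(1,2,1,0,1,1)! = -1/2  (running -5/12)
⟨..|..⟩ = √(48/35)·(-5/12) = -0.487950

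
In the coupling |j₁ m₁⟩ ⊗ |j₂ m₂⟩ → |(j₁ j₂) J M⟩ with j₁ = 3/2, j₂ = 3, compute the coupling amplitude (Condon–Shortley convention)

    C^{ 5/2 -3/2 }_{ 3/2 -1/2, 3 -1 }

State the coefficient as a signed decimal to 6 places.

−√(7/20) ≈ -0.591608

j₁+j₂−J=2  J+j₁−j₂=1  J−j₁+j₂=4  j₁+j₂+J+1=8
(j₁±m₁, j₂±m₂, J±M) = (1,2,2,4,1,4)
P² = 576/35
sum k=1..2:
  [1] −1/6 = -1/6
  [2] +1/48 = 1/48
S = -7/48
C² = P²·S² = 7/20 ; C = -0.591608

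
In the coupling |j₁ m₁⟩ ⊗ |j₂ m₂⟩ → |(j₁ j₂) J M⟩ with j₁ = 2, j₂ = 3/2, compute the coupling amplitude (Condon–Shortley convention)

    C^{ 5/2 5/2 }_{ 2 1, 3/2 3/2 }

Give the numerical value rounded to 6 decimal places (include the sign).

j₁+j₂−J=1  J+j₁−j₂=3  J−j₁+j₂=2  j₁+j₂+J+1=7
(j₁±m₁, j₂±m₂, J±M) = (3,1,3,0,5,0)
P² = 432/7
sum k=1..1:
  [1] −1/12 = -1/12
S = -1/12
C² = P²·S² = 3/7 ; C = -0.654654

-0.654654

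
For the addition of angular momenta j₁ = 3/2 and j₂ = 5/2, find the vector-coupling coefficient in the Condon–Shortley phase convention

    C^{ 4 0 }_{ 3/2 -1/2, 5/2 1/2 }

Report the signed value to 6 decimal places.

+√(3/7) ≈ +0.654654

j₁+j₂−J=0  J+j₁−j₂=3  J−j₁+j₂=5  j₁+j₂+J+1=9
(j₁±m₁, j₂±m₂, J±M) = (1,2,3,2,4,4)
P² = 1728/7
sum k=0..0:
  [0] +1/24 = 1/24
S = 1/24
C² = P²·S² = 3/7 ; C = +0.654654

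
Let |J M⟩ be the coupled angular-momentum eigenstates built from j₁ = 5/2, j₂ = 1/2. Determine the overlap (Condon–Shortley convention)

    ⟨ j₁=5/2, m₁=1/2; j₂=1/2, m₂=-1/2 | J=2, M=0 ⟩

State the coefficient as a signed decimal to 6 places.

√[5·1!4!0!/6! · 3!2!0!1!2!2!] = √(8)
  +(−1)^0/∏(0,1,2,0,2,0)! = 1/4  (running 1/4)
⟨..|..⟩ = √(8)·(1/4) = +0.707107

+0.707107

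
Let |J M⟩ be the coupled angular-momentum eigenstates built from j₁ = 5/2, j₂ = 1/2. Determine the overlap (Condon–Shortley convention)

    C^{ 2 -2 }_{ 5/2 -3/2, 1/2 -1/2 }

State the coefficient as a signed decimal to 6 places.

+0.408248  (= +√(1/6))

j₁+j₂−J=1  J+j₁−j₂=4  J−j₁+j₂=0  j₁+j₂+J+1=6
(j₁±m₁, j₂±m₂, J±M) = (1,4,0,1,0,4)
P² = 96
sum k=0..0:
  [0] +1/24 = 1/24
S = 1/24
C² = P²·S² = 1/6 ; C = +0.408248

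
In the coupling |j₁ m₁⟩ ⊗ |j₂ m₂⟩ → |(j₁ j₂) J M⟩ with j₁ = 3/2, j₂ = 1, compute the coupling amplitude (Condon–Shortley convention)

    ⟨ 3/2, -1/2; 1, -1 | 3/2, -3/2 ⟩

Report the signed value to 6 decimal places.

triangle: 1!×2!×1!/5! = 2/120
(j±m)!: 1!×2!×0!×2!×0!×3! = 24
prefactor² = (2J+1)×Δ×N² = 8/5
  k=0: +1/(0!×1!×2!×0!×0!×1!) = 1/2
Σ = 1/2  ⇒  CG² = 8/5×1/2² = 2/5
CG = +√(2/5) = +0.632456

+√(2/5) ≈ +0.632456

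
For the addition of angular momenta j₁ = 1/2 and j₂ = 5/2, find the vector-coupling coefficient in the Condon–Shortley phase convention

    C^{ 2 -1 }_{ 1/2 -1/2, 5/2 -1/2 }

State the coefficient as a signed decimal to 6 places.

−√(1/3) ≈ -0.577350

√[5·1!0!4!/6! · 0!1!2!3!1!3!] = √(12)
  +(−1)^1/∏(1,0,0,1,0,3)! = -1/6  (running -1/6)
⟨..|..⟩ = √(12)·(-1/6) = -0.577350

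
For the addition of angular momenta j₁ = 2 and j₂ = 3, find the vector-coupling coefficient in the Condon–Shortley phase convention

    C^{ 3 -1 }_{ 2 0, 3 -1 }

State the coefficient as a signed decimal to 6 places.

−√(3/20) = -0.387298

triangle: 2!*2!*4!/9! = 96/362880
(j±m)!: 2!*2!*2!*4!*2!*4! = 9216
prefactor² = (2J+1)*Δ*N² = 256/15
  k=0: +1/(0!*2!*2!*2!*0!*2!) = 1/16
  k=1: −1/(1!*1!*1!*1!*1!*3!) = -1/6
  k=2: +1/(2!*0!*0!*0!*2!*4!) = 1/96
Σ = -3/32  ⇒  CG² = 256/15*(-3/32)² = 3/20
CG = −√(3/20) = -0.387298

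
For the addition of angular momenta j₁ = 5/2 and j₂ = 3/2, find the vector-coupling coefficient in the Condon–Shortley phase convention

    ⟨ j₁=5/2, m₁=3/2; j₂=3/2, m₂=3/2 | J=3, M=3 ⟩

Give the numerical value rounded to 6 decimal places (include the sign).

j₁+j₂−J=1  J+j₁−j₂=4  J−j₁+j₂=2  j₁+j₂+J+1=8
(j₁±m₁, j₂±m₂, J±M) = (4,1,3,0,6,0)
P² = 864
sum k=1..1:
  [1] −1/48 = -1/48
S = -1/48
C² = P²·S² = 3/8 ; C = -0.612372

-0.612372  (= −√(3/8))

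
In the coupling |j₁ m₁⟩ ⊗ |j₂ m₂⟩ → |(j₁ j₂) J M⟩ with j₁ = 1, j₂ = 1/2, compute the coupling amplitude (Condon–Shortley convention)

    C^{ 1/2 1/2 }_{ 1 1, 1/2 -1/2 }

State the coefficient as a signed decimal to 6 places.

+√(2/3) ≈ +0.816497

j₁+j₂−J=1  J+j₁−j₂=1  J−j₁+j₂=0  j₁+j₂+J+1=3
(j₁±m₁, j₂±m₂, J±M) = (2,0,0,1,1,0)
P² = 2/3
sum k=0..0:
  [0] +1/1 = 1
S = 1
C² = P²·S² = 2/3 ; C = +0.816497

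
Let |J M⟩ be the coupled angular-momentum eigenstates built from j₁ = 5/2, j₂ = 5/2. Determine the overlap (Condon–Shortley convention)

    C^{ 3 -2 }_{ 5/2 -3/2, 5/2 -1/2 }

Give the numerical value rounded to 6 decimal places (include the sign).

−√(1/12) ≈ -0.288675

√[7·2!3!3!/9! · 1!4!2!3!1!5!] = √(48)
  +(−1)^1/∏(1,1,3,1,0,2)! = -1/12  (running -1/12)
  +(−1)^2/∏(2,0,2,0,1,3)! = 1/24  (running -1/24)
⟨..|..⟩ = √(48)·(-1/24) = -0.288675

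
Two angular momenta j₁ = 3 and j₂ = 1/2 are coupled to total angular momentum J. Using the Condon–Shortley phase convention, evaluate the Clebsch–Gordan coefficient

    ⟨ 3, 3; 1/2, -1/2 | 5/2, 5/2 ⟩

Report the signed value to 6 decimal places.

j₁+j₂−J=1  J+j₁−j₂=5  J−j₁+j₂=0  j₁+j₂+J+1=7
(j₁±m₁, j₂±m₂, J±M) = (6,0,0,1,5,0)
P² = 86400/7
sum k=0..0:
  [0] +1/120 = 1/120
S = 1/120
C² = P²·S² = 6/7 ; C = +0.925820

+√(6/7) ≈ +0.925820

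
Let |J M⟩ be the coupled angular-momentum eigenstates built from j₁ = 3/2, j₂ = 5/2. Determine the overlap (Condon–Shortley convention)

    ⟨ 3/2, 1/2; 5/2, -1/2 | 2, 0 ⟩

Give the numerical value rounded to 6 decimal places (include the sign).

−√(1/14) = -0.267261

j₁+j₂−J=2  J+j₁−j₂=1  J−j₁+j₂=3  j₁+j₂+J+1=7
(j₁±m₁, j₂±m₂, J±M) = (2,1,2,3,2,2)
P² = 8/7
sum k=0..1:
  [0] +1/4 = 1/4
  [1] −1/2 = -1/2
S = -1/4
C² = P²·S² = 1/14 ; C = -0.267261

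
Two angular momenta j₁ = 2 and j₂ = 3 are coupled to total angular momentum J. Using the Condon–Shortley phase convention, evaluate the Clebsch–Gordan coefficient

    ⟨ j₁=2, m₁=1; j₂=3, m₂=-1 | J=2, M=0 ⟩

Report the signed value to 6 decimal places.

-0.377964  (= −√(1/7))

j₁+j₂−J=3  J+j₁−j₂=1  J−j₁+j₂=3  j₁+j₂+J+1=8
(j₁±m₁, j₂±m₂, J±M) = (3,1,2,4,2,2)
P² = 36/7
sum k=0..1:
  [0] +1/12 = 1/12
  [1] −1/4 = -1/4
S = -1/6
C² = P²·S² = 1/7 ; C = -0.377964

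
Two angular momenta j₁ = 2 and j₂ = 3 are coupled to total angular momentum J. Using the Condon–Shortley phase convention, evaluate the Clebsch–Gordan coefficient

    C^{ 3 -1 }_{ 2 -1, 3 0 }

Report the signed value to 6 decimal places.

-0.182574

triangle: 2!×2!×4!/9! = 96/362880
(j±m)!: 1!×3!×3!×3!×2!×4! = 10368
prefactor² = (2J+1)×Δ×N² = 96/5
  k=1: −1/(1!×1!×2!×2!×0!×2!) = -1/8
  k=2: +1/(2!×0!×1!×1!×1!×3!) = 1/12
Σ = -1/24  ⇒  CG² = 96/5×(-1/24)² = 1/30
CG = −√(1/30) = -0.182574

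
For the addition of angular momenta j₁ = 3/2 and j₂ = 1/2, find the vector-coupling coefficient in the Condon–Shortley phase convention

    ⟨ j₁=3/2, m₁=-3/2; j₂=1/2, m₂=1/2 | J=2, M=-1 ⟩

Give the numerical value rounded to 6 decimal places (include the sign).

+0.500000  (= +√(1/4))

j₁+j₂−J=0  J+j₁−j₂=3  J−j₁+j₂=1  j₁+j₂+J+1=5
(j₁±m₁, j₂±m₂, J±M) = (0,3,1,0,1,3)
P² = 9
sum k=0..0:
  [0] +1/6 = 1/6
S = 1/6
C² = P²·S² = 1/4 ; C = +0.500000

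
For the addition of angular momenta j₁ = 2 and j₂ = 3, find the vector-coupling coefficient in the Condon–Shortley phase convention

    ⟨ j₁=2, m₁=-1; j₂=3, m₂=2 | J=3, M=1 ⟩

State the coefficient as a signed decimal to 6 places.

+0.500000  (= +√(1/4))

√[7·2!2!4!/9! · 1!3!5!1!4!2!] = √(64)
  +(−1)^1/∏(1,1,2,4,0,0)! = -1/48  (running -1/48)
  +(−1)^2/∏(2,0,1,3,1,1)! = 1/12  (running 1/16)
⟨..|..⟩ = √(64)·(1/16) = +0.500000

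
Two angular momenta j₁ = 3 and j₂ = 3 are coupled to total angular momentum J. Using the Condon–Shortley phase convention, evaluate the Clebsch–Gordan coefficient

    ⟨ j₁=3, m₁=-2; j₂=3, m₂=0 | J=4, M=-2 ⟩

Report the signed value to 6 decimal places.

j₁+j₂−J=2  J+j₁−j₂=4  J−j₁+j₂=4  j₁+j₂+J+1=11
(j₁±m₁, j₂±m₂, J±M) = (1,5,3,3,2,6)
P² = 124416/77
sum k=1..2:
  [1] −1/96 = -1/96
  [2] +1/72 = 1/72
S = 1/288
C² = P²·S² = 3/154 ; C = +0.139573

+0.139573  (= +√(3/154))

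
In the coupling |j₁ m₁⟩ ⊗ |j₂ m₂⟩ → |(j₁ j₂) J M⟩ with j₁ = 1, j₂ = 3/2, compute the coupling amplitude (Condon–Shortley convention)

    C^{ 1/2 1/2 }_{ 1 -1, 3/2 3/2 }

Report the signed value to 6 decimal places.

triangle: 2!×0!×1!/4! = 2/24
(j±m)!: 0!×2!×3!×0!×1!×0! = 12
prefactor² = (2J+1)×Δ×N² = 2
  k=2: +1/(2!×0!×0!×1!×0!×0!) = 1/2
Σ = 1/2  ⇒  CG² = 2×1/2² = 1/2
CG = +√(1/2) = +0.707107

+√(1/2) = +0.707107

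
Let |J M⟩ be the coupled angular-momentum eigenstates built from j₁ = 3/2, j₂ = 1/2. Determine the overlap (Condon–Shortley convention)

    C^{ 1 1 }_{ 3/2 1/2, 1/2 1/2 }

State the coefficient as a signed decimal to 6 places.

j₁+j₂−J=1  J+j₁−j₂=2  J−j₁+j₂=0  j₁+j₂+J+1=4
(j₁±m₁, j₂±m₂, J±M) = (2,1,1,0,2,0)
P² = 1
sum k=1..1:
  [1] −1/2 = -1/2
S = -1/2
C² = P²·S² = 1/4 ; C = -0.500000

−√(1/4) = -0.500000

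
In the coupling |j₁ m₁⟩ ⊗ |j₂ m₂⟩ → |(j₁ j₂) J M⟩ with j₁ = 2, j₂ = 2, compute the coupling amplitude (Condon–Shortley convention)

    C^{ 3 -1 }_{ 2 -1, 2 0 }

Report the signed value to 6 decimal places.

−√(1/5) = -0.447214

√[7·1!3!3!/8! · 1!3!2!2!2!4!] = √(36/5)
  +(−1)^0/∏(0,1,3,2,0,1)! = 1/12  (running 1/12)
  +(−1)^1/∏(1,0,2,1,1,2)! = -1/4  (running -1/6)
⟨..|..⟩ = √(36/5)·(-1/6) = -0.447214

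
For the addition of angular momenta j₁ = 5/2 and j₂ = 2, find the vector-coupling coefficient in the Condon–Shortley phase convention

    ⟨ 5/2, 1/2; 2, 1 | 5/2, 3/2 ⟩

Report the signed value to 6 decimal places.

−√(6/35) = -0.414039

j₁+j₂−J=2  J+j₁−j₂=3  J−j₁+j₂=2  j₁+j₂+J+1=8
(j₁±m₁, j₂±m₂, J±M) = (3,2,3,1,4,1)
P² = 216/35
sum k=1..2:
  [1] −1/4 = -1/4
  [2] +1/12 = 1/12
S = -1/6
C² = P²·S² = 6/35 ; C = -0.414039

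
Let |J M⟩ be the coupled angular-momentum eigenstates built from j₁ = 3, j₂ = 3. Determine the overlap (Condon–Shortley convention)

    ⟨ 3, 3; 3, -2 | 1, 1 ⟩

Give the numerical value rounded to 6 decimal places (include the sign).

+√(3/28) ≈ +0.327327

√[3·5!1!1!/8! · 6!0!1!5!2!0!] = √(10800/7)
  +(−1)^0/∏(0,5,0,1,1,0)! = 1/120  (running 1/120)
⟨..|..⟩ = √(10800/7)·(1/120) = +0.327327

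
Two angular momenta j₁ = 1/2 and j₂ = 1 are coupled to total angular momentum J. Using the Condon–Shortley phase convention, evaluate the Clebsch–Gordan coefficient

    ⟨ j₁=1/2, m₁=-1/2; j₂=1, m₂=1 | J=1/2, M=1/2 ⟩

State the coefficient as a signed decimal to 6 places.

j₁+j₂−J=1  J+j₁−j₂=0  J−j₁+j₂=1  j₁+j₂+J+1=3
(j₁±m₁, j₂±m₂, J±M) = (0,1,2,0,1,0)
P² = 2/3
sum k=1..1:
  [1] −1/1 = -1
S = -1
C² = P²·S² = 2/3 ; C = -0.816497

-0.816497  (= −√(2/3))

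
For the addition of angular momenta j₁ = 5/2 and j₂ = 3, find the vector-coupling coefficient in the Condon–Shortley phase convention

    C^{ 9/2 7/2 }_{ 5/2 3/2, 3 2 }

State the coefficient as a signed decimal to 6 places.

j₁+j₂−J=1  J+j₁−j₂=4  J−j₁+j₂=5  j₁+j₂+J+1=11
(j₁±m₁, j₂±m₂, J±M) = (4,1,5,1,8,1)
P² = 921600/11
sum k=0..1:
  [0] +1/720 = 1/720
  [1] −1/576 = -1/576
S = -1/2880
C² = P²·S² = 1/99 ; C = -0.100504

-0.100504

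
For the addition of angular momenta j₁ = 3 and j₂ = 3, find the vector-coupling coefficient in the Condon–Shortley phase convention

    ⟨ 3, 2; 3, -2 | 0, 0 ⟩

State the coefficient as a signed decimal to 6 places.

j₁+j₂−J=6  J+j₁−j₂=0  J−j₁+j₂=0  j₁+j₂+J+1=7
(j₁±m₁, j₂±m₂, J±M) = (5,1,1,5,0,0)
P² = 14400/7
sum k=1..1:
  [1] −1/120 = -1/120
S = -1/120
C² = P²·S² = 1/7 ; C = -0.377964

-0.377964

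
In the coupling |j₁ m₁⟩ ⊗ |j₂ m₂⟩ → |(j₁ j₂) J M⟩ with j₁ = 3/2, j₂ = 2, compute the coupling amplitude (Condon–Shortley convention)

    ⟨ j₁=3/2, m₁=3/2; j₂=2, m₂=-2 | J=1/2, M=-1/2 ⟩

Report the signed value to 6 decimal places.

√[2·3!0!1!/5! · 3!0!0!4!0!1!] = √(72/5)
  +(−1)^0/∏(0,3,0,0,0,1)! = 1/6  (running 1/6)
⟨..|..⟩ = √(72/5)·(1/6) = +0.632456

+0.632456  (= +√(2/5))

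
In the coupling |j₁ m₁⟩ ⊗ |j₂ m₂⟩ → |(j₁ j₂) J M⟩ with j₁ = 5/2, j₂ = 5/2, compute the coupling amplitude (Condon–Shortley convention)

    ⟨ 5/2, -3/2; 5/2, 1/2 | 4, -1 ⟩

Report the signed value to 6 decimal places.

√[9·1!4!4!/10! · 1!4!3!2!3!5!] = √(10368/35)
  +(−1)^0/∏(0,1,4,3,0,1)! = 1/144  (running 1/144)
  +(−1)^1/∏(1,0,3,2,1,2)! = -1/24  (running -5/144)
⟨..|..⟩ = √(10368/35)·(-5/144) = -0.597614

−√(5/14) = -0.597614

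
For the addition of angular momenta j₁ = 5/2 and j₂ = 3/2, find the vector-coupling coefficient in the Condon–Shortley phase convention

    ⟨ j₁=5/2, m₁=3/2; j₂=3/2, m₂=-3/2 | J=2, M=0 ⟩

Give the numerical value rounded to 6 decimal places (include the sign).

+√(3/7) = +0.654654

j₁+j₂−J=2  J+j₁−j₂=3  J−j₁+j₂=1  j₁+j₂+J+1=7
(j₁±m₁, j₂±m₂, J±M) = (4,1,0,3,2,2)
P² = 48/7
sum k=0..0:
  [0] +1/4 = 1/4
S = 1/4
C² = P²·S² = 3/7 ; C = +0.654654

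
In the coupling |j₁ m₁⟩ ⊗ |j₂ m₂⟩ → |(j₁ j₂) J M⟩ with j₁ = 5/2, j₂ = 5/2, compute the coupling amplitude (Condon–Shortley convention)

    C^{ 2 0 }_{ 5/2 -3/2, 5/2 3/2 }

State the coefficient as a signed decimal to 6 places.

triangle: 3!·2!·2!/8! = 24/40320
(j±m)!: 1!·4!·4!·1!·2!·2! = 2304
prefactor² = (2J+1)·Δ·N² = 48/7
  k=2: +1/(2!·1!·2!·2!·0!·0!) = 1/8
  k=3: −1/(3!·0!·1!·1!·1!·1!) = -1/6
Σ = -1/24  ⇒  CG² = 48/7·(-1/24)² = 1/84
CG = −√(1/84) = -0.109109

−√(1/84) = -0.109109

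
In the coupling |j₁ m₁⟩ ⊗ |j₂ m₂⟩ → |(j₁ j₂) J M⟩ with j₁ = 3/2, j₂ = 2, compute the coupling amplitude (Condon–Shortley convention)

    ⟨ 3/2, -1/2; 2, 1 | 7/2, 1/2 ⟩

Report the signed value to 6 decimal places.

+0.585540  (= +√(12/35))

√[8·0!3!4!/8! · 1!2!3!1!4!3!] = √(1728/35)
  +(−1)^0/∏(0,0,2,3,1,1)! = 1/12  (running 1/12)
⟨..|..⟩ = √(1728/35)·(1/12) = +0.585540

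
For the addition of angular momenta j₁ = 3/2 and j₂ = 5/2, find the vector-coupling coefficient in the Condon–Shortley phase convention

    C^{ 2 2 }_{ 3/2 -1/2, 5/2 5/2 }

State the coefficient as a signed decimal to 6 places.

+0.690066  (= +√(10/21))

√[5·2!1!3!/7! · 1!2!5!0!4!0!] = √(480/7)
  +(−1)^2/∏(2,0,0,3,1,0)! = 1/12  (running 1/12)
⟨..|..⟩ = √(480/7)·(1/12) = +0.690066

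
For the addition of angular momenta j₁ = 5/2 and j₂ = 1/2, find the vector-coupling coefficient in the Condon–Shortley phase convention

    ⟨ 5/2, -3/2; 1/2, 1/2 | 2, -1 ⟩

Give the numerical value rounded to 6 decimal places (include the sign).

√[5·1!4!0!/6! · 1!4!1!0!1!3!] = √(24)
  +(−1)^1/∏(1,0,3,0,1,0)! = -1/6  (running -1/6)
⟨..|..⟩ = √(24)·(-1/6) = -0.816497

-0.816497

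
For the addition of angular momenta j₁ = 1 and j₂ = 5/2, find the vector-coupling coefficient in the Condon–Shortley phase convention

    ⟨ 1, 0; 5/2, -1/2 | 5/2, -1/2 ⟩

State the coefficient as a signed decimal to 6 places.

+0.169031

triangle: 1!·1!·4!/7! = 24/5040
(j±m)!: 1!·1!·2!·3!·2!·3! = 144
prefactor² = (2J+1)·Δ·N² = 144/35
  k=0: +1/(0!·1!·1!·2!·0!·2!) = 1/4
  k=1: −1/(1!·0!·0!·1!·1!·3!) = -1/6
Σ = 1/12  ⇒  CG² = 144/35·1/12² = 1/35
CG = +√(1/35) = +0.169031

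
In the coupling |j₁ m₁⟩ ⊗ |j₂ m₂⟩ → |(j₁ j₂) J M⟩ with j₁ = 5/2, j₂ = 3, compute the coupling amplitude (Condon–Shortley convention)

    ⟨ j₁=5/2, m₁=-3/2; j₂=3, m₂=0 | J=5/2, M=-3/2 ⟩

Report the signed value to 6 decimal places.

√[6·3!2!3!/9! · 1!4!3!3!1!4!] = √(864/35)
  +(−1)^2/∏(2,1,2,1,0,2)! = 1/8  (running 1/8)
  +(−1)^3/∏(3,0,1,0,1,3)! = -1/36  (running 7/72)
⟨..|..⟩ = √(864/35)·(7/72) = +0.483046

+0.483046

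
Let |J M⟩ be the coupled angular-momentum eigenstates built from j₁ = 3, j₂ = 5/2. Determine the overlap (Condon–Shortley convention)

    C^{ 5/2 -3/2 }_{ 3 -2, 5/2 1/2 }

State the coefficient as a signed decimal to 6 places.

triangle: 3!*3!*2!/9! = 72/362880
(j±m)!: 1!*5!*3!*2!*1!*4! = 34560
prefactor² = (2J+1)*Δ*N² = 288/7
  k=2: +1/(2!*1!*3!*1!*0!*1!) = 1/12
  k=3: −1/(3!*0!*2!*0!*1!*2!) = -1/24
Σ = 1/24  ⇒  CG² = 288/7*1/24² = 1/14
CG = +√(1/14) = +0.267261

+√(1/14) ≈ +0.267261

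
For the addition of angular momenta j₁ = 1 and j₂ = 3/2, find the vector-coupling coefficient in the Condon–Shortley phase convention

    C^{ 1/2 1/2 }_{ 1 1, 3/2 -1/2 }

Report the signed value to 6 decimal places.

+√(1/6) = +0.408248

√[2·2!0!1!/4! · 2!0!1!2!1!0!] = √(2/3)
  +(−1)^0/∏(0,2,0,1,0,0)! = 1/2  (running 1/2)
⟨..|..⟩ = √(2/3)·(1/2) = +0.408248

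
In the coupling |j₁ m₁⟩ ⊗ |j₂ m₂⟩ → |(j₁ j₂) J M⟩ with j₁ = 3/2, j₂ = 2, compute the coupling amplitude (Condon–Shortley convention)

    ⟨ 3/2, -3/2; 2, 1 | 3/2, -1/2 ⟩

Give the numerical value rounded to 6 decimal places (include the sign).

j₁+j₂−J=2  J+j₁−j₂=1  J−j₁+j₂=2  j₁+j₂+J+1=6
(j₁±m₁, j₂±m₂, J±M) = (0,3,3,1,1,2)
P² = 8/5
sum k=2..2:
  [2] +1/2 = 1/2
S = 1/2
C² = P²·S² = 2/5 ; C = +0.632456

+0.632456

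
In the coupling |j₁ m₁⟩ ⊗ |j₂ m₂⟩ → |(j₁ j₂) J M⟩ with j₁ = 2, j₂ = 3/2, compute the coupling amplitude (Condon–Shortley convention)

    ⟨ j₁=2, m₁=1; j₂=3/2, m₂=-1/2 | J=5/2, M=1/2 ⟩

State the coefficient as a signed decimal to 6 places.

j₁+j₂−J=1  J+j₁−j₂=3  J−j₁+j₂=2  j₁+j₂+J+1=7
(j₁±m₁, j₂±m₂, J±M) = (3,1,1,2,3,2)
P² = 72/35
sum k=0..1:
  [0] +1/2 = 1/2
  [1] −1/12 = -1/12
S = 5/12
C² = P²·S² = 5/14 ; C = +0.597614

+√(5/14) ≈ +0.597614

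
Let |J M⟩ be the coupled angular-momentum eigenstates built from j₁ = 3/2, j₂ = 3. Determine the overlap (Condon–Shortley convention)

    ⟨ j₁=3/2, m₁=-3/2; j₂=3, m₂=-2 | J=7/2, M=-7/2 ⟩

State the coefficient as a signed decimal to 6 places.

-0.577350

√[8·1!2!5!/9! · 0!3!1!5!0!7!] = √(19200)
  +(−1)^1/∏(1,0,2,0,0,5)! = -1/240  (running -1/240)
⟨..|..⟩ = √(19200)·(-1/240) = -0.577350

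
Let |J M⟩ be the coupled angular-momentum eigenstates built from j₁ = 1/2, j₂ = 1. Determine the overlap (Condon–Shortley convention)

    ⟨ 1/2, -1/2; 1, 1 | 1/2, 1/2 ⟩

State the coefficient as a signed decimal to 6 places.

-0.816497

√[2·1!0!1!/3! · 0!1!2!0!1!0!] = √(2/3)
  +(−1)^1/∏(1,0,0,1,0,0)! = -1  (running -1)
⟨..|..⟩ = √(2/3)·(-1) = -0.816497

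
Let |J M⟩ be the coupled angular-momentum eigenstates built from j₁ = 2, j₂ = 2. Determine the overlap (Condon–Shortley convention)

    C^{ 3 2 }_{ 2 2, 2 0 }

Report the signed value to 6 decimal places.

+0.707107

j₁+j₂−J=1  J+j₁−j₂=3  J−j₁+j₂=3  j₁+j₂+J+1=8
(j₁±m₁, j₂±m₂, J±M) = (4,0,2,2,5,1)
P² = 72
sum k=0..0:
  [0] +1/12 = 1/12
S = 1/12
C² = P²·S² = 1/2 ; C = +0.707107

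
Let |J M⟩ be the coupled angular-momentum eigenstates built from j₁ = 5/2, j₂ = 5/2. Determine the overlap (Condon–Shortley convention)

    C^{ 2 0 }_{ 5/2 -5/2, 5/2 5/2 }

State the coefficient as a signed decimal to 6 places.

j₁+j₂−J=3  J+j₁−j₂=2  J−j₁+j₂=2  j₁+j₂+J+1=8
(j₁±m₁, j₂±m₂, J±M) = (0,5,5,0,2,2)
P² = 1200/7
sum k=3..3:
  [3] −1/24 = -1/24
S = -1/24
C² = P²·S² = 25/84 ; C = -0.545545

-0.545545  (= −√(25/84))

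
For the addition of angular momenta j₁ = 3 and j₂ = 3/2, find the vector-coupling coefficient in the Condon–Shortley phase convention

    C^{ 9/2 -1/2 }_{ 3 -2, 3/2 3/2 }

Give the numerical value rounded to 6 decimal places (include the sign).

+0.218218  (= +√(1/21))

j₁+j₂−J=0  J+j₁−j₂=6  J−j₁+j₂=3  j₁+j₂+J+1=10
(j₁±m₁, j₂±m₂, J±M) = (1,5,3,0,4,5)
P² = 172800/7
sum k=0..0:
  [0] +1/720 = 1/720
S = 1/720
C² = P²·S² = 1/21 ; C = +0.218218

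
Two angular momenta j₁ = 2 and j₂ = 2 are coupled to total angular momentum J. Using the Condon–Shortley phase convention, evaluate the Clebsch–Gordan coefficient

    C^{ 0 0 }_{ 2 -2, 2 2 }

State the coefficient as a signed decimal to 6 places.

√[1·4!0!0!/5! · 0!4!4!0!0!0!] = √(576/5)
  +(−1)^4/∏(4,0,0,0,0,0)! = 1/24  (running 1/24)
⟨..|..⟩ = √(576/5)·(1/24) = +0.447214

+0.447214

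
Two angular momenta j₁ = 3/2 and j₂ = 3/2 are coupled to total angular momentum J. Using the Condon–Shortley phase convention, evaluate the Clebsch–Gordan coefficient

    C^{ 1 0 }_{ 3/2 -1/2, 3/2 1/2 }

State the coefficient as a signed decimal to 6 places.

triangle: 2!*1!*1!/5! = 2/120
(j±m)!: 1!*2!*2!*1!*1!*1! = 4
prefactor² = (2J+1)*Δ*N² = 1/5
  k=1: −1/(1!*1!*1!*1!*0!*0!) = -1
  k=2: +1/(2!*0!*0!*0!*1!*1!) = 1/2
Σ = -1/2  ⇒  CG² = 1/5*(-1/2)² = 1/20
CG = −√(1/20) = -0.223607

−√(1/20) ≈ -0.223607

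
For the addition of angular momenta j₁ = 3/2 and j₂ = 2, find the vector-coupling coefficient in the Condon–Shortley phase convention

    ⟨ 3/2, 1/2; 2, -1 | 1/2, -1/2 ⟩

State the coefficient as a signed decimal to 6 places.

-0.547723  (= −√(3/10))

j₁+j₂−J=3  J+j₁−j₂=0  J−j₁+j₂=1  j₁+j₂+J+1=5
(j₁±m₁, j₂±m₂, J±M) = (2,1,1,3,0,1)
P² = 6/5
sum k=1..1:
  [1] −1/2 = -1/2
S = -1/2
C² = P²·S² = 3/10 ; C = -0.547723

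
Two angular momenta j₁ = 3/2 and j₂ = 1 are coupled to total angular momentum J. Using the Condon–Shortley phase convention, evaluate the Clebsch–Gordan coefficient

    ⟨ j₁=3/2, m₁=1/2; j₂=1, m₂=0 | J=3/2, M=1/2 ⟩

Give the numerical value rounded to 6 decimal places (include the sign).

j₁+j₂−J=1  J+j₁−j₂=2  J−j₁+j₂=1  j₁+j₂+J+1=5
(j₁±m₁, j₂±m₂, J±M) = (2,1,1,1,2,1)
P² = 4/15
sum k=0..1:
  [0] +1/1 = 1
  [1] −1/2 = -1/2
S = 1/2
C² = P²·S² = 1/15 ; C = +0.258199

+0.258199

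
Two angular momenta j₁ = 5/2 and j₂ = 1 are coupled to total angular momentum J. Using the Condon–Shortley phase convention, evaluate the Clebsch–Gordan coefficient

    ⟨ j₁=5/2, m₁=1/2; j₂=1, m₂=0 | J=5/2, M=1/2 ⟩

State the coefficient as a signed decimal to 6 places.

√[6·1!4!1!/7! · 3!2!1!1!3!2!] = √(144/35)
  +(−1)^0/∏(0,1,2,1,2,0)! = 1/4  (running 1/4)
  +(−1)^1/∏(1,0,1,0,3,1)! = -1/6  (running 1/12)
⟨..|..⟩ = √(144/35)·(1/12) = +0.169031

+√(1/35) = +0.169031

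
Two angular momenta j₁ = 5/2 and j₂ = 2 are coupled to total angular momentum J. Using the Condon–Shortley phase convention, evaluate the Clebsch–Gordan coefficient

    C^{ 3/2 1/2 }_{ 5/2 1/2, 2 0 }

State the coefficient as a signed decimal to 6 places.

−√(2/35) ≈ -0.239046

j₁+j₂−J=3  J+j₁−j₂=2  J−j₁+j₂=1  j₁+j₂+J+1=7
(j₁±m₁, j₂±m₂, J±M) = (3,2,2,2,2,1)
P² = 32/35
sum k=1..2:
  [1] −1/2 = -1/2
  [2] +1/4 = 1/4
S = -1/4
C² = P²·S² = 2/35 ; C = -0.239046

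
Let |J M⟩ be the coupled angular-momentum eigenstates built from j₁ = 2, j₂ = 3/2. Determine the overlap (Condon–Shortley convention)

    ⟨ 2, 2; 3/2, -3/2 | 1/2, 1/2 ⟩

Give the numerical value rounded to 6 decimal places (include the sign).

+√(2/5) ≈ +0.632456

j₁+j₂−J=3  J+j₁−j₂=1  J−j₁+j₂=0  j₁+j₂+J+1=5
(j₁±m₁, j₂±m₂, J±M) = (4,0,0,3,1,0)
P² = 72/5
sum k=0..0:
  [0] +1/6 = 1/6
S = 1/6
C² = P²·S² = 2/5 ; C = +0.632456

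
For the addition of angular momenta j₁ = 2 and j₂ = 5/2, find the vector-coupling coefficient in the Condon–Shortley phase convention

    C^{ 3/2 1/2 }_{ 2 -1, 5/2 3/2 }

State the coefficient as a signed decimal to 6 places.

+√(2/105) ≈ +0.138013

√[4·3!1!2!/7! · 1!3!4!1!2!1!] = √(96/35)
  +(−1)^2/∏(2,1,1,2,0,0)! = 1/4  (running 1/4)
  +(−1)^3/∏(3,0,0,1,1,1)! = -1/6  (running 1/12)
⟨..|..⟩ = √(96/35)·(1/12) = +0.138013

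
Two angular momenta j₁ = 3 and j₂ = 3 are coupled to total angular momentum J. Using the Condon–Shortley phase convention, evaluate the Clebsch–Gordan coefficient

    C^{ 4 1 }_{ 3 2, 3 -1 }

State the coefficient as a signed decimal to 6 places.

triangle: 2!*4!*4!/11! = 1152/39916800
(j±m)!: 5!*1!*2!*4!*5!*3! = 4147200
prefactor² = (2J+1)*Δ*N² = 82944/77
  k=0: +1/(0!*2!*1!*2!*3!*2!) = 1/48
  k=1: −1/(1!*1!*0!*1!*4!*3!) = -1/144
Σ = 1/72  ⇒  CG² = 82944/77*1/72² = 16/77
CG = +√(16/77) = +0.455842

+√(16/77) ≈ +0.455842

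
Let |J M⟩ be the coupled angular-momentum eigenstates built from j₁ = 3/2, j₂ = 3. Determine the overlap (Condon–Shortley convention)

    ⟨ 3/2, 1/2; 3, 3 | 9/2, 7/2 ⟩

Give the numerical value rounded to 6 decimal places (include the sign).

+0.577350  (= +√(1/3))

triangle: 0!×3!×6!/10! = 4320/3628800
(j±m)!: 2!×1!×6!×0!×8!×1! = 58060800
prefactor² = (2J+1)×Δ×N² = 691200
  k=0: +1/(0!×0!×1!×6!×2!×0!) = 1/1440
Σ = 1/1440  ⇒  CG² = 691200×1/1440² = 1/3
CG = +√(1/3) = +0.577350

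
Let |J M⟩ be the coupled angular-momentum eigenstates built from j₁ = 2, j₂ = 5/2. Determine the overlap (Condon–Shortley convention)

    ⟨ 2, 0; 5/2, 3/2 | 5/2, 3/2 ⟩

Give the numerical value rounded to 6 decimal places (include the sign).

−√(1/70) ≈ -0.119523

√[6·2!2!3!/8! · 2!2!4!1!4!1!] = √(288/35)
  +(−1)^1/∏(1,1,1,3,1,0)! = -1/6  (running -1/6)
  +(−1)^2/∏(2,0,0,2,2,1)! = 1/8  (running -1/24)
⟨..|..⟩ = √(288/35)·(-1/24) = -0.119523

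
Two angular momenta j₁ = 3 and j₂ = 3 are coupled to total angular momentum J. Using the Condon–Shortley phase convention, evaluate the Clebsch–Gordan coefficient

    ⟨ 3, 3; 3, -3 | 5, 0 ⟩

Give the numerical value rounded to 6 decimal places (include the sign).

+0.109109

j₁+j₂−J=1  J+j₁−j₂=5  J−j₁+j₂=5  j₁+j₂+J+1=12
(j₁±m₁, j₂±m₂, J±M) = (6,0,0,6,5,5)
P² = 17280000/7
sum k=0..0:
  [0] +1/14400 = 1/14400
S = 1/14400
C² = P²·S² = 1/84 ; C = +0.109109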